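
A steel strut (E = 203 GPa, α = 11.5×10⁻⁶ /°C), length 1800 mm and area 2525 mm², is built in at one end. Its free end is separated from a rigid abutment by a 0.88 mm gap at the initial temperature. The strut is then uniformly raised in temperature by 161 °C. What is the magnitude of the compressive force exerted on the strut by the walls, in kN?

Free thermal elongation = αΔT L = 11.5×10⁻⁶ × 161 × 1800 = 3.333 mm.
This exceeds the 0.88 mm gap, so the wall pushes back. The portion of expansion that must be recovered elastically is δ_free − gap = 3.333 − 0.88 = 2.453 mm.
That suppressed elongation corresponds to σ = E·Δ/L = 203×10³ × 2.453/1800 = 276.6 MPa.
Force on the wall = σA = 276.6 × 2525 mm² = 698.4 kN.

P ≈ 698 kN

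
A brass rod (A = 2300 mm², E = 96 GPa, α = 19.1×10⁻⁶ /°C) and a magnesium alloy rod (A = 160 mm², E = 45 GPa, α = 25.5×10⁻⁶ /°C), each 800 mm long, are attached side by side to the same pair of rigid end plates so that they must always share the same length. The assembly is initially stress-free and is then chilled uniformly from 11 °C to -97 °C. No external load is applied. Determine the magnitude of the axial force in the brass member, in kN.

The magnesium alloy has the larger α, so on cooling it would change length more than the brass if both were free. The rigid plates force a common final length, so the magnesium alloy is put into tension and the brass into compression, with equal and opposite forces P (no external load).
Equating the net (thermal + elastic) strains gives |α₁ − α₂|·ΔT = P·[1/(A₁E₁) + 1/(A₂E₂)].
|α₁ − α₂|·ΔT = 6.4×10⁻⁶ × 108 = 0.0006912.
1/(A₁E₁) + 1/(A₂E₂) = 1/(2300×96×10³) + 1/(160×45×10³) = 1.434×10⁻⁷ N⁻¹.
So P = 0.0006912 / 1.434×10⁻⁷ = 4.819 kN.

P ≈ 4.82 kN (compressive in the brass)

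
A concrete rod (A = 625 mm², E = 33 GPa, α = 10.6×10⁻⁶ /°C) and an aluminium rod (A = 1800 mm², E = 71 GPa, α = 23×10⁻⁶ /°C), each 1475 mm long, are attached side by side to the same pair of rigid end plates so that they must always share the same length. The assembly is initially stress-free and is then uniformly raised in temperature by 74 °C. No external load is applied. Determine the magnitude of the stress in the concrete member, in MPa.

Both members must finish at the same length. With the larger α, the aluminium tends to over-expand; the plates restrain it, putting the aluminium in compression and the concrete in tension. With no external load the two internal forces are equal and opposite, magnitude P.
Setting the final lengths equal and cancelling L: (α₁ − α₂)ΔT = P/(A₁E₁) + P/(A₂E₂).
|α₁ − α₂|·ΔT = 12.4×10⁻⁶ × 74 = 0.0009176.
1/(A₁E₁) + 1/(A₂E₂) = 1/(625×33×10³) + 1/(1800×71×10³) = 5.631×10⁻⁸ N⁻¹.
So P = 0.0009176 / 5.631×10⁻⁸ = 16.3 kN.
σ_{concrete} = P/A₁ = 16300/625 = 26.07 MPa, tensile.

σ ≈ 26.1 MPa (tensile)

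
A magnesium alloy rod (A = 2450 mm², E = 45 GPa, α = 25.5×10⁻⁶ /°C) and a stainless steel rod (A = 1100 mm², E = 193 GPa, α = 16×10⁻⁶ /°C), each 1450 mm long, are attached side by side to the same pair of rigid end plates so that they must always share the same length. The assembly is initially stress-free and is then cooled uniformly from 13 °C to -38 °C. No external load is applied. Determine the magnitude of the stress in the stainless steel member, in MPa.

Equilibrium of a rigid end plate with no external load gives equal and opposite internal forces ±P in the two members. Since α_{magnesium alloy} > α_{stainless steel}, cooling drives the magnesium alloy into tension and the stainless steel into compression.
Compatibility of the two members (thermal + elastic change equal): (α₁ − α₂)ΔT = P·[1/(A₁E₁) + 1/(A₂E₂)].
|α₁ − α₂|·ΔT = 9.5×10⁻⁶ × 51 = 0.0004845.
1/(A₁E₁) + 1/(A₂E₂) = 1/(2450×45×10³) + 1/(1100×193×10³) = 1.378×10⁻⁸ N⁻¹.
So P = 0.0004845 / 1.378×10⁻⁸ = 35.16 kN.
σ_{stainless steel} = P/A₂ = 35160/1100 = 31.96 MPa, compressive.

σ ≈ 32 MPa (compressive)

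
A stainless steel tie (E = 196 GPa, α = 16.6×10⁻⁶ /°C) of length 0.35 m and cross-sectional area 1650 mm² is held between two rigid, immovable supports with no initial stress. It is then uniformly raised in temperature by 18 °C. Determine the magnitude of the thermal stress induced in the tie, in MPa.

σ ≈ 58.6 MPa (compressive)

With length fixed, the mechanical strain must cancel the thermal strain αΔT = 16.6×10⁻⁶ × 18 = 298.8×10⁻⁶.
σ = EαΔT = 196×10³ × 16.6×10⁻⁶ × 18 = 58.56 MPa (compressive; the tie is trying to expand).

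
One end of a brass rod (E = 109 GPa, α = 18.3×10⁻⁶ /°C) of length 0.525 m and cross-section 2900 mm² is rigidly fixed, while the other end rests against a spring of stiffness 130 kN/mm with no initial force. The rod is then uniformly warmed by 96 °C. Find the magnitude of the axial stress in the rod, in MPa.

Free thermal expansion: δ_free = αΔT L = 18.3×10⁻⁶ × 96 × 525 = 0.9223 mm.
Let P be the compressive force at the spring. The rod shortens elastically by PL/(AE) and the spring compresses by P/k; together these equal δ_free.
So P = δ_free / [L/(AE) + 1/k] = 0.9223 / [ 525/(2900×109×10³) + 1/(130×10³) ].
P = 0.9223 / 9.353×10⁻⁶ = 98610 N.
σ = P/A = 98610/2900 = 34 MPa.

σ ≈ 34 MPa (compressive)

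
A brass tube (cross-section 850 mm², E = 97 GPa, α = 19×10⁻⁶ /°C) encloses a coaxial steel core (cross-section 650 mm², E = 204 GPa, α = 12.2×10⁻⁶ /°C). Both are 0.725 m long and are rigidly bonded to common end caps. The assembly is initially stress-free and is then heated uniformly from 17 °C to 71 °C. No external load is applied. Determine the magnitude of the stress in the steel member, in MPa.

σ ≈ 28.7 MPa (tensile)

Equilibrium of a rigid end plate with no external load gives equal and opposite internal forces ±P in the two members. Since α_{brass} > α_{steel}, heating drives the brass into compression and the steel into tension.
Compatibility of the two members (thermal + elastic change equal): (α₁ − α₂)ΔT = P·[1/(A₁E₁) + 1/(A₂E₂)].
|α₁ − α₂|·ΔT = 6.8×10⁻⁶ × 54 = 0.0003672.
1/(A₁E₁) + 1/(A₂E₂) = 1/(850×97×10³) + 1/(650×204×10³) = 1.967×10⁻⁸ N⁻¹.
So P = 0.0003672 / 1.967×10⁻⁸ = 18.67 kN.
σ_{steel} = P/A₂ = 18670/650 = 28.72 MPa, tensile.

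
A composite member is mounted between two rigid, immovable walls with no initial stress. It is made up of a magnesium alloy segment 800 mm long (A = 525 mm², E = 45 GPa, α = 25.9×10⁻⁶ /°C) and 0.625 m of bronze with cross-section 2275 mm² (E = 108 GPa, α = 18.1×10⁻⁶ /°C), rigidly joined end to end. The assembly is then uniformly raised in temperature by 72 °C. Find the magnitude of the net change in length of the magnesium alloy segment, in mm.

|ΔL| ≈ 0.653 mm

Free thermal expansion of the whole bar: Σ αᵢΔT Lᵢ = 25.9×10⁻⁶×72×800 + 18.1×10⁻⁶×72×625 = 2.306 mm.
Since the ends are fixed, an axial force P builds up, equal in every segment, with P · Σ Lᵢ/(AᵢEᵢ) = δ_free.
Σ Lᵢ/(AᵢEᵢ) = 800/(525×45×10³) + 625/(2275×108×10³) = 3.641×10⁻⁵ mm/N.
P = 2.306 / 3.641×10⁻⁵ = 63350 N = 63.35 kN, compressive.
For the magnesium alloy segment, free thermal change = 25.9×10⁻⁶×72×800 = 1.492 mm and elastic change from P = 63350×800/(525×45×10³) = 2.145 mm; these oppose, so the net change is 0.653 mm (segment shortens).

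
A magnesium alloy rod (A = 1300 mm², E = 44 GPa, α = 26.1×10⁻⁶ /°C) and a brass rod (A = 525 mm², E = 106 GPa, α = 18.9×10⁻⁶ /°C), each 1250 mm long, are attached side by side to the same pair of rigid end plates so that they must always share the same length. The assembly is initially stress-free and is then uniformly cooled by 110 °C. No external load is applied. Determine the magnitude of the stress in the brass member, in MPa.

σ ≈ 42.6 MPa (compressive)

Both members must finish at the same length. With the larger α, the magnesium alloy tends to over-contract; the plates restrain it, putting the magnesium alloy in tension and the brass in compression. With no external load the two internal forces are equal and opposite, magnitude P.
Compatibility of the two members (thermal + elastic change equal): (α₁ − α₂)ΔT = P·[1/(A₁E₁) + 1/(A₂E₂)].
|α₁ − α₂|·ΔT = 7.2×10⁻⁶ × 110 = 0.000792.
1/(A₁E₁) + 1/(A₂E₂) = 1/(1300×44×10³) + 1/(525×106×10³) = 3.545×10⁻⁸ N⁻¹.
P = 0.000792 / 3.545×10⁻⁸ = 22340 N = 22.34 kN.
σ_{brass} = P/A₂ = 22340/525 = 42.55 MPa, compressive.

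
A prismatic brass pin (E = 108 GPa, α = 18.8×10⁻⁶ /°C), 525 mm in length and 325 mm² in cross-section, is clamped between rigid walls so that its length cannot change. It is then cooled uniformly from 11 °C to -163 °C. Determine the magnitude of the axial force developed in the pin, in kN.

P ≈ 115 kN (tensile)

With zero net strain, σ = E·αΔT = 108 GPa × 18.8×10⁻⁶ × 174 = 353.3 MPa.
Then P = σA = 353.3 × 325 mm² = 114.8 kN, tensile.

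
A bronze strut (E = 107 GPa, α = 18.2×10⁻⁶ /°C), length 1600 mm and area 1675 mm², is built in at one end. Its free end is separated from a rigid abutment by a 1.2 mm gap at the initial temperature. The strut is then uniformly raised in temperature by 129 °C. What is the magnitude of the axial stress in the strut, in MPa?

If the wall were absent the strut would grow by αΔT L = 18.2×10⁻⁶ × 129 × 1600 = 3.756 mm.
The gap closes (δ_free > 1.2 mm) and the wall then resists a further 3.756 − 1.2 = 2.556 mm of expansion.
Compatibility: PL/(AE) = 2.556 mm, so σ = P/A = E × (2.556/1600) = 171 MPa.

σ ≈ 171 MPa (compressive)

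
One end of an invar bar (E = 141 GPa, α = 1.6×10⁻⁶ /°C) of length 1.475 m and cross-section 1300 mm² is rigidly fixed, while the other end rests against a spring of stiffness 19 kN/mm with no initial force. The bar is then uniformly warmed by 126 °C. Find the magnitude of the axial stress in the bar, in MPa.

σ ≈ 3.77 MPa (compressive)

Free thermal expansion: δ_free = αΔT L = 1.6×10⁻⁶ × 126 × 1475 = 0.2974 mm.
Let P be the compressive force at the spring. The bar shortens elastically by PL/(AE) and the spring compresses by P/k; together these equal δ_free.
So P = δ_free / [L/(AE) + 1/k] = 0.2974 / [ 1475/(1300×141×10³) + 1/(19×10³) ].
P = 0.2974 / 6.068×10⁻⁵ = 4901 N.
σ = P/A = 4901/1300 = 3.77 MPa.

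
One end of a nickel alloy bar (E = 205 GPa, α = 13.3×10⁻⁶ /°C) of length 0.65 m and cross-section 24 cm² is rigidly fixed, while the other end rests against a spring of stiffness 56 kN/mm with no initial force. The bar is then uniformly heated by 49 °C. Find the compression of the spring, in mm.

δ ≈ 0.394 mm

The unrestrained thermal change is αΔT L = 13.3×10⁻⁶ × 49 × 650 = 0.4236 mm.
Let P be the compressive force at the spring. The bar shortens elastically by PL/(AE) and the spring compresses by P/k; together these equal δ_free.
P [ L/(AE) + 1/k ] = δ_free → P [ 650/(2400×205×10³) + 1/(56×10³) ] = 0.4236.
P = 0.4236 / 1.918×10⁻⁵ = 22090 N.
Spring compression = P/k = 22090/(56×10³) = 0.3944 mm.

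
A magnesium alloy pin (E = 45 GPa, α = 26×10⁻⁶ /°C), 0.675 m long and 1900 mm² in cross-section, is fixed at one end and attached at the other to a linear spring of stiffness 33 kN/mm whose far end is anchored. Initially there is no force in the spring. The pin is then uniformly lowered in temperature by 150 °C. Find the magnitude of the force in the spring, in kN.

P ≈ 68.9 kN

Free thermal contraction: δ_free = αΔT L = 26×10⁻⁶ × 150 × 675 = 2.632 mm.
Let P be the tensile force in the spring. The pin extends elastically by PL/(AE) and the spring stretches by P/k; together these equal δ_free.
So P = δ_free / [L/(AE) + 1/k] = 2.632 / [ 675/(1900×45×10³) + 1/(33×10³) ].
P = 2.632 / 3.82×10⁻⁵ = 68920 N.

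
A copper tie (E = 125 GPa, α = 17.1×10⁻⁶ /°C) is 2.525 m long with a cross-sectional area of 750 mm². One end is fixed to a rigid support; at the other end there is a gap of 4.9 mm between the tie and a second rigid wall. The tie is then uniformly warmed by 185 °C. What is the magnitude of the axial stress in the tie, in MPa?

Free thermal elongation = αΔT L = 17.1×10⁻⁶ × 185 × 2525 = 7.988 mm.
The gap closes (δ_free > 4.9 mm) and the wall then resists a further 7.988 − 4.9 = 3.088 mm of expansion.
So σ = E(δ_free − g)/L = 125×10³ × 3.088/2525 = 152.9 MPa.

σ ≈ 153 MPa (compressive)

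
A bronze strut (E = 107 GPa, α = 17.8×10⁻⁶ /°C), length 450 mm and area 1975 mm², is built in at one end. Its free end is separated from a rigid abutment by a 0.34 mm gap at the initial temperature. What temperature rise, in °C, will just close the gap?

Contact occurs when the free expansion equals the gap: αΔT L = 0.34 mm.
So ΔT = g/(αL) = 0.34/(17.8×10⁻⁶ × 450) = 42.45 °C.

ΔT ≈ 42.4 °C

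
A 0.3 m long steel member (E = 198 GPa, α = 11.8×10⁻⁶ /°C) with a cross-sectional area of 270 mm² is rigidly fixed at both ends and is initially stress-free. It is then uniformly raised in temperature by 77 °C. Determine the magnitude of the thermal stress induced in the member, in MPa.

Because both ends are immovable the net strain is zero, and the suppressed thermal strain is αΔT = 11.8×10⁻⁶ × 77 = 908.6×10⁻⁶.
The stress required to suppress this strain is σ = Eε = 198×10³ × 908.6×10⁻⁶ = 179.9 MPa, compressive since the member is trying to expand.

σ ≈ 180 MPa (compressive)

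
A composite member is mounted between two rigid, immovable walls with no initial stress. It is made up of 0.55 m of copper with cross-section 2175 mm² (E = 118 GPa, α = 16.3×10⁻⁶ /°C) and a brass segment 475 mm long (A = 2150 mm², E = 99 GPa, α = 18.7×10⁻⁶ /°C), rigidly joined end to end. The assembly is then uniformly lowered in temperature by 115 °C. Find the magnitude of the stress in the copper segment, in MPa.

Free thermal contraction of the whole bar: Σ αᵢΔT Lᵢ = 16.3×10⁻⁶×115×550 + 18.7×10⁻⁶×115×475 = 2.052 mm.
The walls prevent any net length change, so an axial force P (same in every segment) develops. Compatibility: P · Σ Lᵢ/(AᵢEᵢ) = δ_free.
Σ Lᵢ/(AᵢEᵢ) = 550/(2175×118×10³) + 475/(2150×99×10³) = 4.375×10⁻⁶ mm/N.
So P = 2.052 / 4.375×10⁻⁶ = 469.2 kN, tensile.
σ_{copper} = P / A = 469200 / 2175 = 215.7 MPa.

σ ≈ 216 MPa (tensile)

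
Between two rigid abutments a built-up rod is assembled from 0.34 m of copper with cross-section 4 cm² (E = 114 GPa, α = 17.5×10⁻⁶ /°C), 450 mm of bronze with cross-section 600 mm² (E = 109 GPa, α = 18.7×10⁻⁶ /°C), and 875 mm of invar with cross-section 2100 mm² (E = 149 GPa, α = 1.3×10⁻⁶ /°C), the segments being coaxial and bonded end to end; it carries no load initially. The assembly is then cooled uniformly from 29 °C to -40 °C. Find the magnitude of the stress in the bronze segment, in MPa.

σ ≈ 104 MPa (tensile)

If the supports were absent, the total length change would be Σ αᵢΔT Lᵢ = 17.5×10⁻⁶×69×340 + 18.7×10⁻⁶×69×450 + 1.3×10⁻⁶×69×875 = 1.07 mm.
The walls prevent any net length change, so an axial force P (same in every segment) develops. Compatibility: P · Σ Lᵢ/(AᵢEᵢ) = δ_free.
The series flexibility is Σ Lᵢ/(AᵢEᵢ) = 340/(400×114×10³) + 450/(600×109×10³) + 875/(2100×149×10³) = 1.713×10⁻⁵ mm/N.
Hence P = δ_free / Σ(L/AE) = 1.07/1.713×10⁻⁵ = 62.43 kN (tensile).
σ_{bronze} = P / A = 62430 / 600 = 104.1 MPa.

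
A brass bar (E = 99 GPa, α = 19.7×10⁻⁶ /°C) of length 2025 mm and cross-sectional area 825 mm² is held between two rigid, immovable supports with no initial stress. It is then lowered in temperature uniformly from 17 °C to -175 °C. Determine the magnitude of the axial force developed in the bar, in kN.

The ends cannot move, so σ = EαΔT = 99×10³ × 19.7×10⁻⁶ × 192 = 374.5 MPa.
P = AEαΔT = 825 × 99×10³ × 19.7×10⁻⁶ × 192 = 308.9 kN (tensile).

P ≈ 309 kN (tensile)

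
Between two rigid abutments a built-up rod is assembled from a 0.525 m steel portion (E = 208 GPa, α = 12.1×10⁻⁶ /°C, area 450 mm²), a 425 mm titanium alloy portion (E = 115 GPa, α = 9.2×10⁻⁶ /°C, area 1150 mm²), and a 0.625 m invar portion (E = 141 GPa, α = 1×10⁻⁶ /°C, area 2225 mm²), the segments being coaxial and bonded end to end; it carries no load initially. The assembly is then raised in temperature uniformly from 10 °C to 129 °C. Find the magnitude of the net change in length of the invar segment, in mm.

|ΔL| ≈ 0.164 mm

With the walls removed the bar would change length by δ_free = Σ αᵢΔT Lᵢ = 12.1×10⁻⁶×119×525 + 9.2×10⁻⁶×119×425 + 1×10⁻⁶×119×625 = 1.296 mm.
Since the ends are fixed, an axial force P builds up, equal in every segment, with P · Σ Lᵢ/(AᵢEᵢ) = δ_free.
The series flexibility is Σ Lᵢ/(AᵢEᵢ) = 525/(450×208×10³) + 425/(1150×115×10³) + 625/(2225×141×10³) = 1.081×10⁻⁵ mm/N.
So P = 1.296 / 1.081×10⁻⁵ = 119.8 kN, compressive.
For the invar segment, free thermal change = 1×10⁻⁶×119×625 = 0.07437 mm and elastic change from P = 119800×625/(2225×141×10³) = 0.2387 mm; these oppose, so the net change is 0.164 mm (segment shortens).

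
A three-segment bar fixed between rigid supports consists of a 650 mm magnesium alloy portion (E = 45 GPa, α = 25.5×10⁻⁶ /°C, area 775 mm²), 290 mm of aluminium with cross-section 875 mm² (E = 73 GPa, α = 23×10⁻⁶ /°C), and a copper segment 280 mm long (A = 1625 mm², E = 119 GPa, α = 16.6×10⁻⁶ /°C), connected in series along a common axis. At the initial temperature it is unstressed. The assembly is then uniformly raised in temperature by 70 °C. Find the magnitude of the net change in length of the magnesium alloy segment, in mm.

|ΔL| ≈ 0.317 mm

Free thermal expansion of the whole bar: Σ αᵢΔT Lᵢ = 25.5×10⁻⁶×70×650 + 23×10⁻⁶×70×290 + 16.6×10⁻⁶×70×280 = 1.953 mm.
The walls prevent any net length change, so an axial force P (same in every segment) develops. Compatibility: P · Σ Lᵢ/(AᵢEᵢ) = δ_free.
Σ Lᵢ/(AᵢEᵢ) = 650/(775×45×10³) + 290/(875×73×10³) + 280/(1625×119×10³) = 2.463×10⁻⁵ mm/N.
So P = 1.953 / 2.463×10⁻⁵ = 79.29 kN, compressive.
For the magnesium alloy segment, free thermal change = 25.5×10⁻⁶×70×650 = 1.16 mm and elastic change from P = 79290×650/(775×45×10³) = 1.478 mm; these oppose, so the net change is 0.317 mm (segment shortens).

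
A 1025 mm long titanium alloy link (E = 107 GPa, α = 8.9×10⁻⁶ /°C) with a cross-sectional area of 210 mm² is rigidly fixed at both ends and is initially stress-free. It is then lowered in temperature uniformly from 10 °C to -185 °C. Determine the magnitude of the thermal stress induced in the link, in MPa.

With length fixed, the mechanical strain must cancel the thermal strain αΔT = 8.9×10⁻⁶ × 195 = 1735.5×10⁻⁶.
The stress required to suppress this strain is σ = Eε = 107×10³ × 1735.5×10⁻⁶ = 185.7 MPa, tensile since the link is trying to contract.

σ ≈ 186 MPa (tensile)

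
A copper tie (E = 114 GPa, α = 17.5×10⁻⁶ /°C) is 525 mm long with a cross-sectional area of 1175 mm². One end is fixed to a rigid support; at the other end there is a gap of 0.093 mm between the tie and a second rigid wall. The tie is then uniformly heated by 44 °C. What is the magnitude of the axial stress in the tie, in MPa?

σ ≈ 67.6 MPa (compressive)

Free thermal elongation = αΔT L = 17.5×10⁻⁶ × 44 × 525 = 0.4042 mm.
This exceeds the 0.093 mm gap, so the wall pushes back. The portion of expansion that must be recovered elastically is δ_free − gap = 0.4042 − 0.093 = 0.3113 mm.
Compatibility: PL/(AE) = 0.3113 mm, so σ = P/A = E × (0.3113/525) = 67.59 MPa.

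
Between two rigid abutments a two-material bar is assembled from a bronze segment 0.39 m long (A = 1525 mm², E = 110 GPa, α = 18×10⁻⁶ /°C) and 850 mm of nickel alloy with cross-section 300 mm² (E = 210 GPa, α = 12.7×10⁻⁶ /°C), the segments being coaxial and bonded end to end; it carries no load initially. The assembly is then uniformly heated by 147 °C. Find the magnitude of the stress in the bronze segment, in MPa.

σ ≈ 109 MPa (compressive)

If the supports were absent, the total length change would be Σ αᵢΔT Lᵢ = 18×10⁻⁶×147×390 + 12.7×10⁻⁶×147×850 = 2.619 mm.
The rigid supports impose zero overall length change; the single axial force P common to all segments must satisfy P Σ Lᵢ/(AᵢEᵢ) = δ_free.
Σ Lᵢ/(AᵢEᵢ) = 390/(1525×110×10³) + 850/(300×210×10³) = 1.582×10⁻⁵ mm/N.
So P = 2.619 / 1.582×10⁻⁵ = 165.6 kN, compressive.
σ_{bronze} = P / A = 165600 / 1525 = 108.6 MPa.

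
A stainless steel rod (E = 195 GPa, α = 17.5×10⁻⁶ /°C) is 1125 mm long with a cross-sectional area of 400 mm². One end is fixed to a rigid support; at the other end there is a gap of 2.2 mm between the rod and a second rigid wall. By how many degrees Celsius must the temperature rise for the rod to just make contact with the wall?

Contact occurs when the free expansion equals the gap: αΔT L = 2.2 mm.
ΔT = 2.2 / (17.5×10⁻⁶ × 1125) = 111.7 °C.

ΔT ≈ 112 °C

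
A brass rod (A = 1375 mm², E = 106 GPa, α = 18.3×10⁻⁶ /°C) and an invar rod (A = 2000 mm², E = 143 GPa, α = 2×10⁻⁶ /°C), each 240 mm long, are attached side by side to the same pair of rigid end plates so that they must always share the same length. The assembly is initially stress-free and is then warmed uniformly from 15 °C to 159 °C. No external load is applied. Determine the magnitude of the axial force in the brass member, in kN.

The brass has the larger α, so on heating it would change length more than the invar if both were free. The rigid plates force a common final length, so the brass is put into compression and the invar into tension, with equal and opposite forces P (no external load).
Compatibility of the two members (thermal + elastic change equal): (α₁ − α₂)ΔT = P·[1/(A₁E₁) + 1/(A₂E₂)].
|α₁ − α₂|·ΔT = 16.3×10⁻⁶ × 144 = 0.002347.
1/(A₁E₁) + 1/(A₂E₂) = 1/(1375×106×10³) + 1/(2000×143×10³) = 1.036×10⁻⁸ N⁻¹.
P = 0.002347 / 1.036×10⁻⁸ = 226600 N = 226.6 kN.

P ≈ 227 kN (compressive in the brass)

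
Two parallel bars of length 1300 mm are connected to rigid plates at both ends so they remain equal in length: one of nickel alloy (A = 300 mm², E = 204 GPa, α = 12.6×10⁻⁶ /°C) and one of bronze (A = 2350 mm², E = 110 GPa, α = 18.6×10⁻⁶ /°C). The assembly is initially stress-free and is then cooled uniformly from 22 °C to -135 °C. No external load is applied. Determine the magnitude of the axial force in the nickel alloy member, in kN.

P ≈ 46.6 kN (compressive in the nickel alloy)

Both members must finish at the same length. With the larger α, the bronze tends to over-contract; the plates restrain it, putting the bronze in tension and the nickel alloy in compression. With no external load the two internal forces are equal and opposite, magnitude P.
Setting the final lengths equal and cancelling L: (α₁ − α₂)ΔT = P/(A₁E₁) + P/(A₂E₂).
|α₁ − α₂|·ΔT = 6×10⁻⁶ × 157 = 0.000942.
1/(A₁E₁) + 1/(A₂E₂) = 1/(300×204×10³) + 1/(2350×110×10³) = 2.021×10⁻⁸ N⁻¹.
So P = 0.000942 / 2.021×10⁻⁸ = 46.61 kN.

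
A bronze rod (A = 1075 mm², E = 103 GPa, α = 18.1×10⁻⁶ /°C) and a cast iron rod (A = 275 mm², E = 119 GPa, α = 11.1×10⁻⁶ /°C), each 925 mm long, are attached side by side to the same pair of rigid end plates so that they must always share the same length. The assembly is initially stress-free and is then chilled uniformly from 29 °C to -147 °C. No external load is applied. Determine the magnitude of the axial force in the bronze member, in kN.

P ≈ 31.1 kN (tensile in the bronze)

Both members must finish at the same length. With the larger α, the bronze tends to over-contract; the plates restrain it, putting the bronze in tension and the cast iron in compression. With no external load the two internal forces are equal and opposite, magnitude P.
Setting the final lengths equal and cancelling L: (α₁ − α₂)ΔT = P/(A₁E₁) + P/(A₂E₂).
|α₁ − α₂|·ΔT = 7×10⁻⁶ × 176 = 0.001232.
1/(A₁E₁) + 1/(A₂E₂) = 1/(1075×103×10³) + 1/(275×119×10³) = 3.959×10⁻⁸ N⁻¹.
P = 0.001232 / 3.959×10⁻⁸ = 31120 N = 31.12 kN.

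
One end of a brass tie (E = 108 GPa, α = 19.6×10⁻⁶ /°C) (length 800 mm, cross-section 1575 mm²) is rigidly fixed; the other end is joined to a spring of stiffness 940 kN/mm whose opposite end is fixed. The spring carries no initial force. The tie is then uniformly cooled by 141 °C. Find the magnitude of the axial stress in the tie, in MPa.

The unrestrained thermal change is αΔT L = 19.6×10⁻⁶ × 141 × 800 = 2.211 mm.
Let P be the tensile force in the spring. The tie extends elastically by PL/(AE) and the spring stretches by P/k; together these equal δ_free.
P [ L/(AE) + 1/k ] = δ_free → P [ 800/(1575×108×10³) + 1/(940×10³) ] = 2.211.
P = 2.211 / 5.767×10⁻⁶ = 383400 N.
σ = P/A = 383400/1575 = 243.4 MPa.

σ ≈ 243 MPa (tensile)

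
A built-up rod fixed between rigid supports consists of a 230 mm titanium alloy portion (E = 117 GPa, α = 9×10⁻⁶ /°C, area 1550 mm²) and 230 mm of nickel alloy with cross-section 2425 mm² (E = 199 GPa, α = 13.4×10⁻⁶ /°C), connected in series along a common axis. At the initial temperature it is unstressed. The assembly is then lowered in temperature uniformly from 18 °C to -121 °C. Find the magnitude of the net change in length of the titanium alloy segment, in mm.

|ΔL| ≈ 0.233 mm

With the walls removed the bar would change length by δ_free = Σ αᵢΔT Lᵢ = 9×10⁻⁶×139×230 + 13.4×10⁻⁶×139×230 = 0.7161 mm.
The walls prevent any net length change, so an axial force P (same in every segment) develops. Compatibility: P · Σ Lᵢ/(AᵢEᵢ) = δ_free.
Σ Lᵢ/(AᵢEᵢ) = 230/(1550×117×10³) + 230/(2425×199×10³) = 1.745×10⁻⁶ mm/N.
Hence P = δ_free / Σ(L/AE) = 0.7161/1.745×10⁻⁶ = 410.4 kN (tensile).
For the titanium alloy segment, free thermal change = 9×10⁻⁶×139×230 = 0.2877 mm and elastic change from P = 410400×230/(1550×117×10³) = 0.5205 mm; these oppose, so the net change is 0.233 mm (segment lengthens).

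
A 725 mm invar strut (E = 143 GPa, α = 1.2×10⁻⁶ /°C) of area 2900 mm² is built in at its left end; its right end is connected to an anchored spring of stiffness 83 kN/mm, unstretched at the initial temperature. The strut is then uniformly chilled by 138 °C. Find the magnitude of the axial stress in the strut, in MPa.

Free thermal contraction: δ_free = αΔT L = 1.2×10⁻⁶ × 138 × 725 = 0.1201 mm.
With a force P in the spring, the elastic change of the strut is PL/(AE) and that of the spring is P/k; compatibility requires their sum to equal δ_free.
P [ L/(AE) + 1/k ] = δ_free → P [ 725/(2900×143×10³) + 1/(83×10³) ] = 0.1201.
P = 0.1201 / 1.38×10⁻⁵ = 8702 N.
σ = P/A = 8702/2900 = 3.001 MPa.

σ ≈ 3 MPa (tensile)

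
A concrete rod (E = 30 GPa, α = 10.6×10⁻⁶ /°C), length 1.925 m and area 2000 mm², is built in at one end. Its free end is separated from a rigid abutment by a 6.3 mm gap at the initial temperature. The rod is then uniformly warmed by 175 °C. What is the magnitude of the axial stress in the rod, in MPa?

If the wall were absent the rod would grow by αΔT L = 10.6×10⁻⁶ × 175 × 1925 = 3.571 mm.
This is smaller than the 6.3 mm clearance, so the rod expands freely without reaching the stop — the stress is zero.

σ ≈ 0 MPa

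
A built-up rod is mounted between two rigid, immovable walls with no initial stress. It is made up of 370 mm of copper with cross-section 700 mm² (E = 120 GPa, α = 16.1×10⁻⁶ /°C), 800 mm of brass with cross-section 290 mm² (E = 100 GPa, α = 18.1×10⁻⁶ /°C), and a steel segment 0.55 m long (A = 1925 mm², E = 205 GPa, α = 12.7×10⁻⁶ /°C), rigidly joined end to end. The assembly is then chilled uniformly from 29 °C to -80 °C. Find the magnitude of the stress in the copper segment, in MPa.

Free thermal contraction of the whole bar: Σ αᵢΔT Lᵢ = 16.1×10⁻⁶×109×370 + 18.1×10⁻⁶×109×800 + 12.7×10⁻⁶×109×550 = 2.989 mm.
Since the ends are fixed, an axial force P builds up, equal in every segment, with P · Σ Lᵢ/(AᵢEᵢ) = δ_free.
Σ Lᵢ/(AᵢEᵢ) = 370/(700×120×10³) + 800/(290×100×10³) + 550/(1925×205×10³) = 3.338×10⁻⁵ mm/N.
P = 2.989 / 3.338×10⁻⁵ = 89530 N = 89.53 kN, tensile.
σ_{copper} = P / A = 89530 / 700 = 127.9 MPa.

σ ≈ 128 MPa (tensile)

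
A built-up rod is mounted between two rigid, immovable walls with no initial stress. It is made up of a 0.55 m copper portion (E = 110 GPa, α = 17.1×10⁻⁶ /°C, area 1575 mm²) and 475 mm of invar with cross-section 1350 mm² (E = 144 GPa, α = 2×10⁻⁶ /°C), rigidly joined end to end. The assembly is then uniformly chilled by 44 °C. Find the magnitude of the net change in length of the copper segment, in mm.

Free thermal contraction of the whole bar: Σ αᵢΔT Lᵢ = 17.1×10⁻⁶×44×550 + 2×10⁻⁶×44×475 = 0.4556 mm.
The rigid supports impose zero overall length change; the single axial force P common to all segments must satisfy P Σ Lᵢ/(AᵢEᵢ) = δ_free.
Σ Lᵢ/(AᵢEᵢ) = 550/(1575×110×10³) + 475/(1350×144×10³) = 5.618×10⁻⁶ mm/N.
P = 0.4556 / 5.618×10⁻⁶ = 81100 N = 81.1 kN, tensile.
For the copper segment, free thermal change = 17.1×10⁻⁶×44×550 = 0.4138 mm and elastic change from P = 81100×550/(1575×110×10³) = 0.2575 mm; these oppose, so the net change is 0.156 mm (segment shortens).

|ΔL| ≈ 0.156 mm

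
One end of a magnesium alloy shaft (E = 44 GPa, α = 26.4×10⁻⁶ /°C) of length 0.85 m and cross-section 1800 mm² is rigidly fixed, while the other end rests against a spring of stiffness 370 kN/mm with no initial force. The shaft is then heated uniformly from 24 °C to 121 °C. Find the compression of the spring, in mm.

The unrestrained thermal change is αΔT L = 26.4×10⁻⁶ × 97 × 850 = 2.177 mm.
Let P be the compressive force at the spring. The shaft shortens elastically by PL/(AE) and the spring compresses by P/k; together these equal δ_free.
So P = δ_free / [L/(AE) + 1/k] = 2.177 / [ 850/(1800×44×10³) + 1/(370×10³) ].
P = 2.177 / 1.344×10⁻⁵ = 162000 N.
Spring compression = P/k = 162000/(370×10³) = 0.4379 mm.

δ ≈ 0.438 mm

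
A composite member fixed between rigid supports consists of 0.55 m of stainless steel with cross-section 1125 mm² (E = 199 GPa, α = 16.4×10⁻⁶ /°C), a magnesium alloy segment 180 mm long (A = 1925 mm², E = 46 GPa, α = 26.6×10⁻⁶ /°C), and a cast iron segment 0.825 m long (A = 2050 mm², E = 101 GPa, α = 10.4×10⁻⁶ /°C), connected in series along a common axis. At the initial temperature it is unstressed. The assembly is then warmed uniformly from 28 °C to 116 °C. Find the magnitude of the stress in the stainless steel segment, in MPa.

σ ≈ 207 MPa (compressive)

Free thermal expansion of the whole bar: Σ αᵢΔT Lᵢ = 16.4×10⁻⁶×88×550 + 26.6×10⁻⁶×88×180 + 10.4×10⁻⁶×88×825 = 1.97 mm.
The rigid supports impose zero overall length change; the single axial force P common to all segments must satisfy P Σ Lᵢ/(AᵢEᵢ) = δ_free.
Σ Lᵢ/(AᵢEᵢ) = 550/(1125×199×10³) + 180/(1925×46×10³) + 825/(2050×101×10³) = 8.474×10⁻⁶ mm/N.
Hence P = δ_free / Σ(L/AE) = 1.97/8.474×10⁻⁶ = 232.5 kN (compressive).
σ_{stainless steel} = P / A = 232500 / 1125 = 206.7 MPa.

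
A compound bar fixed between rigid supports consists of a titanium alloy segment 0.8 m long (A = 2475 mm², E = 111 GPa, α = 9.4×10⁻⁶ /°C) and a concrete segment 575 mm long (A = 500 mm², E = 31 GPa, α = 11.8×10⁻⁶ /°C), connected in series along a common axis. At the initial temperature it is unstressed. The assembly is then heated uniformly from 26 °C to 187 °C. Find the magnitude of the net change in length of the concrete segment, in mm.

With the walls removed the bar would change length by δ_free = Σ αᵢΔT Lᵢ = 9.4×10⁻⁶×161×800 + 11.8×10⁻⁶×161×575 = 2.303 mm.
The walls prevent any net length change, so an axial force P (same in every segment) develops. Compatibility: P · Σ Lᵢ/(AᵢEᵢ) = δ_free.
Σ Lᵢ/(AᵢEᵢ) = 800/(2475×111×10³) + 575/(500×31×10³) = 4.001×10⁻⁵ mm/N.
Hence P = δ_free / Σ(L/AE) = 2.303/4.001×10⁻⁵ = 57.56 kN (compressive).
For the concrete segment, free thermal change = 11.8×10⁻⁶×161×575 = 1.092 mm and elastic change from P = 57560×575/(500×31×10³) = 2.135 mm; these oppose, so the net change is 1.04 mm (segment shortens).

|ΔL| ≈ 1.04 mm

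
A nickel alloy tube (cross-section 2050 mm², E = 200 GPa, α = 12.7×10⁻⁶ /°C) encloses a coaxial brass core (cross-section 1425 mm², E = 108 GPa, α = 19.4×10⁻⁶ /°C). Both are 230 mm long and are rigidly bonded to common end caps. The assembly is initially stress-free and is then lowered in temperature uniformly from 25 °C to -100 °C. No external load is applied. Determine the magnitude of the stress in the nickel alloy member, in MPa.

σ ≈ 45.7 MPa (compressive)

Equilibrium of a rigid end plate with no external load gives equal and opposite internal forces ±P in the two members. Since α_{brass} > α_{nickel alloy}, cooling drives the brass into tension and the nickel alloy into compression.
Compatibility of the two members (thermal + elastic change equal): (α₁ − α₂)ΔT = P·[1/(A₁E₁) + 1/(A₂E₂)].
|α₁ − α₂|·ΔT = 6.7×10⁻⁶ × 125 = 0.0008375.
1/(A₁E₁) + 1/(A₂E₂) = 1/(2050×200×10³) + 1/(1425×108×10³) = 8.937×10⁻⁹ N⁻¹.
So P = 0.0008375 / 8.937×10⁻⁹ = 93.71 kN.
σ_{nickel alloy} = P/A₁ = 93710/2050 = 45.71 MPa, compressive.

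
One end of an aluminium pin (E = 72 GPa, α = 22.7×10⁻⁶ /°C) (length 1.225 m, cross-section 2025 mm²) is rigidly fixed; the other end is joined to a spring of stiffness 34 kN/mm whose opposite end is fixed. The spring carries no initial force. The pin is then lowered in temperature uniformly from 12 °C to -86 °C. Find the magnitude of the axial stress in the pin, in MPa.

The unrestrained thermal change is αΔT L = 22.7×10⁻⁶ × 98 × 1225 = 2.725 mm.
Let P be the tensile force in the spring. The pin extends elastically by PL/(AE) and the spring stretches by P/k; together these equal δ_free.
P [ L/(AE) + 1/k ] = δ_free → P [ 1225/(2025×72×10³) + 1/(34×10³) ] = 2.725.
P = 2.725 / 3.781×10⁻⁵ = 72070 N.
σ = P/A = 72070/2025 = 35.59 MPa.

σ ≈ 35.6 MPa (tensile)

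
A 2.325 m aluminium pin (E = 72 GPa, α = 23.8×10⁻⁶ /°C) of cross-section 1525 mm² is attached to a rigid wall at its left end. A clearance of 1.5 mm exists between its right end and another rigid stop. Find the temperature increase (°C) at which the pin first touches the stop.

ΔT ≈ 27.1 °C

The gap closes when αΔT L = 1.5 mm, since the pin is still unstressed at that instant.
So ΔT = g/(αL) = 1.5/(23.8×10⁻⁶ × 2325) = 27.11 °C.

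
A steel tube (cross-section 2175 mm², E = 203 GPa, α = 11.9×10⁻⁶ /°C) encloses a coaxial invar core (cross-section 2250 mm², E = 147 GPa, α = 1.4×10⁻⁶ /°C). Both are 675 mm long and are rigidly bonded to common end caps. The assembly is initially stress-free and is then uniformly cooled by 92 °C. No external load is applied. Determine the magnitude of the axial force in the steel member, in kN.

Both members must finish at the same length. With the larger α, the steel tends to over-contract; the plates restrain it, putting the steel in tension and the invar in compression. With no external load the two internal forces are equal and opposite, magnitude P.
Equating the net (thermal + elastic) strains gives |α₁ − α₂|·ΔT = P·[1/(A₁E₁) + 1/(A₂E₂)].
|α₁ − α₂|·ΔT = 10.5×10⁻⁶ × 92 = 0.000966.
1/(A₁E₁) + 1/(A₂E₂) = 1/(2175×203×10³) + 1/(2250×147×10³) = 5.288×10⁻⁹ N⁻¹.
P = 0.000966 / 5.288×10⁻⁹ = 182700 N = 182.7 kN.

P ≈ 183 kN (tensile in the steel)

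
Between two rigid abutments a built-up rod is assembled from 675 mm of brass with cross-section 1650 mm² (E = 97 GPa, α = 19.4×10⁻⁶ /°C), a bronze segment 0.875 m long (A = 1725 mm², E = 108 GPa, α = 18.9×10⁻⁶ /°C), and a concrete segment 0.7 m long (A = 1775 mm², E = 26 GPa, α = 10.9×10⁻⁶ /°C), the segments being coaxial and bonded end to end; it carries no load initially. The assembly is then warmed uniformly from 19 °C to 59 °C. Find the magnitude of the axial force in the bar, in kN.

Free thermal expansion of the whole bar: Σ αᵢΔT Lᵢ = 19.4×10⁻⁶×40×675 + 18.9×10⁻⁶×40×875 + 10.9×10⁻⁶×40×700 = 1.49 mm.
Since the ends are fixed, an axial force P builds up, equal in every segment, with P · Σ Lᵢ/(AᵢEᵢ) = δ_free.
The series flexibility is Σ Lᵢ/(AᵢEᵢ) = 675/(1650×97×10³) + 875/(1725×108×10³) + 700/(1775×26×10³) = 2.408×10⁻⁵ mm/N.
Hence P = δ_free / Σ(L/AE) = 1.49/2.408×10⁻⁵ = 61.89 kN (compressive).

P ≈ 61.9 kN (compressive)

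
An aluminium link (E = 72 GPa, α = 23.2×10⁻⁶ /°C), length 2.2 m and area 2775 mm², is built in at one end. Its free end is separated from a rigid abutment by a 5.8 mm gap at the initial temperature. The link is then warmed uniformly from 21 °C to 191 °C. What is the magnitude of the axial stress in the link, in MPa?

σ ≈ 94.1 MPa (compressive)

If the wall were absent the link would grow by αΔT L = 23.2×10⁻⁶ × 170 × 2200 = 8.677 mm.
This exceeds the 5.8 mm gap, so the wall pushes back. The portion of expansion that must be recovered elastically is δ_free − gap = 8.677 − 5.8 = 2.877 mm.
So σ = E(δ_free − g)/L = 72×10³ × 2.877/2200 = 94.15 MPa.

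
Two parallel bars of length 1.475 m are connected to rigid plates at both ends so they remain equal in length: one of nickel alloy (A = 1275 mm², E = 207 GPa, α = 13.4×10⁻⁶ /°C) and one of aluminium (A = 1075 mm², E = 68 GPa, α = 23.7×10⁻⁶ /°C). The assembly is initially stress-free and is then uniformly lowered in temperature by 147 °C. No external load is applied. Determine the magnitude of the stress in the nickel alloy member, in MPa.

σ ≈ 68 MPa (compressive)

Equilibrium of a rigid end plate with no external load gives equal and opposite internal forces ±P in the two members. Since α_{aluminium} > α_{nickel alloy}, cooling drives the aluminium into tension and the nickel alloy into compression.
Compatibility of the two members (thermal + elastic change equal): (α₁ − α₂)ΔT = P·[1/(A₁E₁) + 1/(A₂E₂)].
|α₁ − α₂|·ΔT = 10.3×10⁻⁶ × 147 = 0.001514.
1/(A₁E₁) + 1/(A₂E₂) = 1/(1275×207×10³) + 1/(1075×68×10³) = 1.747×10⁻⁸ N⁻¹.
So P = 0.001514 / 1.747×10⁻⁸ = 86.67 kN.
σ_{nickel alloy} = P/A₁ = 86670/1275 = 67.98 MPa, compressive.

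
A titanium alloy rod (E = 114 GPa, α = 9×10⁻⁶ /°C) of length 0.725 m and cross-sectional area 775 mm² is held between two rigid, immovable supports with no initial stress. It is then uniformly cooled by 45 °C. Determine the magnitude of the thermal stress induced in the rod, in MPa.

The supports are rigid, so the total axial strain is zero. The restrained thermal strain is ε = αΔT = 9×10⁻⁶ × 45 = 405×10⁻⁶.
Hence σ = E·αΔT = 114×10³ × 405×10⁻⁶ = 46.17 MPa, tensile.

σ ≈ 46.2 MPa (tensile)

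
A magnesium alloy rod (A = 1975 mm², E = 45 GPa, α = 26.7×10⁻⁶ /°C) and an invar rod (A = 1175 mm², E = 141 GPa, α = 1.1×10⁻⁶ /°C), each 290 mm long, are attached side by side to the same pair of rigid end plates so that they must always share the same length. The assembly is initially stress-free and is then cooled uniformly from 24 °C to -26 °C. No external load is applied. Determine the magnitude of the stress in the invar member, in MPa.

The magnesium alloy has the larger α, so on cooling it would change length more than the invar if both were free. The rigid plates force a common final length, so the magnesium alloy is put into tension and the invar into compression, with equal and opposite forces P (no external load).
Setting the final lengths equal and cancelling L: (α₁ − α₂)ΔT = P/(A₁E₁) + P/(A₂E₂).
|α₁ − α₂|·ΔT = 25.6×10⁻⁶ × 50 = 0.00128.
1/(A₁E₁) + 1/(A₂E₂) = 1/(1975×45×10³) + 1/(1175×141×10³) = 1.729×10⁻⁸ N⁻¹.
So P = 0.00128 / 1.729×10⁻⁸ = 74.04 kN.
σ_{invar} = P/A₂ = 74040/1175 = 63.01 MPa, compressive.

σ ≈ 63 MPa (compressive)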